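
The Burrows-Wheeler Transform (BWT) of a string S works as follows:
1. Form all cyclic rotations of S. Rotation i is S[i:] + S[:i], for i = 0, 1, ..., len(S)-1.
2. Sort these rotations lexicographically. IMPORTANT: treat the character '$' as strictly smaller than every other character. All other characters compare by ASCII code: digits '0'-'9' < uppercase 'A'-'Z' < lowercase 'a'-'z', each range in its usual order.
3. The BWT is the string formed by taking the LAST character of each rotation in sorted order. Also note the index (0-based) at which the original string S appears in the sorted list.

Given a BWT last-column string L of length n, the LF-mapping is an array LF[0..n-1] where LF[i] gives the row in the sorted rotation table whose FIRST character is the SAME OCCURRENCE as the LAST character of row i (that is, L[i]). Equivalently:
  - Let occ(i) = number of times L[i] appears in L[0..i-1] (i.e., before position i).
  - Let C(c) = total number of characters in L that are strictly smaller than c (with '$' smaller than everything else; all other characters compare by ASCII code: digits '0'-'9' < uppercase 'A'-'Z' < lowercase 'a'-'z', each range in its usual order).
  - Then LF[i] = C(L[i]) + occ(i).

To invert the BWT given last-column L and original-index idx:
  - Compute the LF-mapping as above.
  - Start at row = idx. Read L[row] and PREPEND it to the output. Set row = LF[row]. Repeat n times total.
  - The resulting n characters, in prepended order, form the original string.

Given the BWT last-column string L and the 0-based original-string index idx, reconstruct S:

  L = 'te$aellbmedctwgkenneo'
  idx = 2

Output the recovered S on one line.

Answer: beetleacknowledgment$

Derivation:
LF mapping: 18 5 0 1 6 12 13 2 14 7 4 3 19 20 10 11 8 15 16 9 17
Walk LF starting at row 2, prepending L[row]:
  step 1: row=2, L[2]='$', prepend. Next row=LF[2]=0
  step 2: row=0, L[0]='t', prepend. Next row=LF[0]=18
  step 3: row=18, L[18]='n', prepend. Next row=LF[18]=16
  step 4: row=16, L[16]='e', prepend. Next row=LF[16]=8
  step 5: row=8, L[8]='m', prepend. Next row=LF[8]=14
  step 6: row=14, L[14]='g', prepend. Next row=LF[14]=10
  step 7: row=10, L[10]='d', prepend. Next row=LF[10]=4
  step 8: row=4, L[4]='e', prepend. Next row=LF[4]=6
  step 9: row=6, L[6]='l', prepend. Next row=LF[6]=13
  step 10: row=13, L[13]='w', prepend. Next row=LF[13]=20
  step 11: row=20, L[20]='o', prepend. Next row=LF[20]=17
  step 12: row=17, L[17]='n', prepend. Next row=LF[17]=15
  step 13: row=15, L[15]='k', prepend. Next row=LF[15]=11
  step 14: row=11, L[11]='c', prepend. Next row=LF[11]=3
  step 15: row=3, L[3]='a', prepend. Next row=LF[3]=1
  step 16: row=1, L[1]='e', prepend. Next row=LF[1]=5
  step 17: row=5, L[5]='l', prepend. Next row=LF[5]=12
  step 18: row=12, L[12]='t', prepend. Next row=LF[12]=19
  step 19: row=19, L[19]='e', prepend. Next row=LF[19]=9
  step 20: row=9, L[9]='e', prepend. Next row=LF[9]=7
  step 21: row=7, L[7]='b', prepend. Next row=LF[7]=2
Reversed output: beetleacknowledgment$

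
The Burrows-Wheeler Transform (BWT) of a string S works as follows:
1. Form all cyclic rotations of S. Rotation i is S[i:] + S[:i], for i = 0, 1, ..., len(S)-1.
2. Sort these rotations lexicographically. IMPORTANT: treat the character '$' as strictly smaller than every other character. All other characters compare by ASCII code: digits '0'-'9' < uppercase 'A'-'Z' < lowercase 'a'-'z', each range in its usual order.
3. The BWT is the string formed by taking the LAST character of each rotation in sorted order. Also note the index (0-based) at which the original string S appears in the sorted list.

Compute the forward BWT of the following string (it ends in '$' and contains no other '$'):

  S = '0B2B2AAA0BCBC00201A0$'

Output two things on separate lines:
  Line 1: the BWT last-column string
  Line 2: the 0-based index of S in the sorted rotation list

Answer: 0AC20$A00BB1AA220C0BB
5

Derivation:
All 21 rotations (rotation i = S[i:]+S[:i]):
  rot[0] = 0B2B2AAA0BCBC00201A0$
  rot[1] = B2B2AAA0BCBC00201A0$0
  rot[2] = 2B2AAA0BCBC00201A0$0B
  rot[3] = B2AAA0BCBC00201A0$0B2
  rot[4] = 2AAA0BCBC00201A0$0B2B
  rot[5] = AAA0BCBC00201A0$0B2B2
  rot[6] = AA0BCBC00201A0$0B2B2A
  rot[7] = A0BCBC00201A0$0B2B2AA
  rot[8] = 0BCBC00201A0$0B2B2AAA
  rot[9] = BCBC00201A0$0B2B2AAA0
  rot[10] = CBC00201A0$0B2B2AAA0B
  rot[11] = BC00201A0$0B2B2AAA0BC
  rot[12] = C00201A0$0B2B2AAA0BCB
  rot[13] = 00201A0$0B2B2AAA0BCBC
  rot[14] = 0201A0$0B2B2AAA0BCBC0
  rot[15] = 201A0$0B2B2AAA0BCBC00
  rot[16] = 01A0$0B2B2AAA0BCBC002
  rot[17] = 1A0$0B2B2AAA0BCBC0020
  rot[18] = A0$0B2B2AAA0BCBC00201
  rot[19] = 0$0B2B2AAA0BCBC00201A
  rot[20] = $0B2B2AAA0BCBC00201A0
Sorted (with $ < everything):
  sorted[0] = $0B2B2AAA0BCBC00201A0  (last char: '0')
  sorted[1] = 0$0B2B2AAA0BCBC00201A  (last char: 'A')
  sorted[2] = 00201A0$0B2B2AAA0BCBC  (last char: 'C')
  sorted[3] = 01A0$0B2B2AAA0BCBC002  (last char: '2')
  sorted[4] = 0201A0$0B2B2AAA0BCBC0  (last char: '0')
  sorted[5] = 0B2B2AAA0BCBC00201A0$  (last char: '$')
  sorted[6] = 0BCBC00201A0$0B2B2AAA  (last char: 'A')
  sorted[7] = 1A0$0B2B2AAA0BCBC0020  (last char: '0')
  sorted[8] = 201A0$0B2B2AAA0BCBC00  (last char: '0')
  sorted[9] = 2AAA0BCBC00201A0$0B2B  (last char: 'B')
  sorted[10] = 2B2AAA0BCBC00201A0$0B  (last char: 'B')
  sorted[11] = A0$0B2B2AAA0BCBC00201  (last char: '1')
  sorted[12] = A0BCBC00201A0$0B2B2AA  (last char: 'A')
  sorted[13] = AA0BCBC00201A0$0B2B2A  (last char: 'A')
  sorted[14] = AAA0BCBC00201A0$0B2B2  (last char: '2')
  sorted[15] = B2AAA0BCBC00201A0$0B2  (last char: '2')
  sorted[16] = B2B2AAA0BCBC00201A0$0  (last char: '0')
  sorted[17] = BC00201A0$0B2B2AAA0BC  (last char: 'C')
  sorted[18] = BCBC00201A0$0B2B2AAA0  (last char: '0')
  sorted[19] = C00201A0$0B2B2AAA0BCB  (last char: 'B')
  sorted[20] = CBC00201A0$0B2B2AAA0B  (last char: 'B')
Last column: 0AC20$A00BB1AA220C0BB
Original string S is at sorted index 5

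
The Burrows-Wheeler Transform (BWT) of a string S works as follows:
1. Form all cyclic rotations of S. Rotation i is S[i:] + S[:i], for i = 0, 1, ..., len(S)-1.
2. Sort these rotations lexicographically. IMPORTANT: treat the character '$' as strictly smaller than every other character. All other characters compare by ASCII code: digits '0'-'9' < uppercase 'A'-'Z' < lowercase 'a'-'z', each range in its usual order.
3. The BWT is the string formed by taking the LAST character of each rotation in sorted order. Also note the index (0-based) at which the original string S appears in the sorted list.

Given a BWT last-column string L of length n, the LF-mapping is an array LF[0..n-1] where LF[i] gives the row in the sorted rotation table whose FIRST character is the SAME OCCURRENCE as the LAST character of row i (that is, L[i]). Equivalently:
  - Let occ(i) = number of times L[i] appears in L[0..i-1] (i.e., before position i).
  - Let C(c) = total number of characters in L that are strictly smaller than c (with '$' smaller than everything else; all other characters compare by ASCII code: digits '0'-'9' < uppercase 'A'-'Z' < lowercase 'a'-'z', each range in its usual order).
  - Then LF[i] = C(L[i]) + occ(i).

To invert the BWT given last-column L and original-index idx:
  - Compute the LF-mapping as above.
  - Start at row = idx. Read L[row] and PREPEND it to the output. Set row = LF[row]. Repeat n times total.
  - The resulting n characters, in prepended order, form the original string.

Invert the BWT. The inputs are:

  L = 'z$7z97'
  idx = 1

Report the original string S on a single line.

LF mapping: 4 0 1 5 3 2
Walk LF starting at row 1, prepending L[row]:
  step 1: row=1, L[1]='$', prepend. Next row=LF[1]=0
  step 2: row=0, L[0]='z', prepend. Next row=LF[0]=4
  step 3: row=4, L[4]='9', prepend. Next row=LF[4]=3
  step 4: row=3, L[3]='z', prepend. Next row=LF[3]=5
  step 5: row=5, L[5]='7', prepend. Next row=LF[5]=2
  step 6: row=2, L[2]='7', prepend. Next row=LF[2]=1
Reversed output: 77z9z$

Answer: 77z9z$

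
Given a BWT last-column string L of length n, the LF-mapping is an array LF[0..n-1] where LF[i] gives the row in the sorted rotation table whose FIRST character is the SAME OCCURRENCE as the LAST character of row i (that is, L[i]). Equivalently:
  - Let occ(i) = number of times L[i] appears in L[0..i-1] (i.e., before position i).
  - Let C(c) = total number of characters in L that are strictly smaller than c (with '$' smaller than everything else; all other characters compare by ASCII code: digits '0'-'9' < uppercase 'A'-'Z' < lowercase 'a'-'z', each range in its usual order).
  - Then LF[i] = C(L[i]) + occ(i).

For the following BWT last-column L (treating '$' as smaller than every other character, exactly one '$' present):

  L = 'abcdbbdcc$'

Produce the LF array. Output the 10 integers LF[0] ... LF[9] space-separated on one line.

Answer: 1 2 5 8 3 4 9 6 7 0

Derivation:
Char counts: '$':1, 'a':1, 'b':3, 'c':3, 'd':2
C (first-col start): C('$')=0, C('a')=1, C('b')=2, C('c')=5, C('d')=8
L[0]='a': occ=0, LF[0]=C('a')+0=1+0=1
L[1]='b': occ=0, LF[1]=C('b')+0=2+0=2
L[2]='c': occ=0, LF[2]=C('c')+0=5+0=5
L[3]='d': occ=0, LF[3]=C('d')+0=8+0=8
L[4]='b': occ=1, LF[4]=C('b')+1=2+1=3
L[5]='b': occ=2, LF[5]=C('b')+2=2+2=4
L[6]='d': occ=1, LF[6]=C('d')+1=8+1=9
L[7]='c': occ=1, LF[7]=C('c')+1=5+1=6
L[8]='c': occ=2, LF[8]=C('c')+2=5+2=7
L[9]='$': occ=0, LF[9]=C('$')+0=0+0=0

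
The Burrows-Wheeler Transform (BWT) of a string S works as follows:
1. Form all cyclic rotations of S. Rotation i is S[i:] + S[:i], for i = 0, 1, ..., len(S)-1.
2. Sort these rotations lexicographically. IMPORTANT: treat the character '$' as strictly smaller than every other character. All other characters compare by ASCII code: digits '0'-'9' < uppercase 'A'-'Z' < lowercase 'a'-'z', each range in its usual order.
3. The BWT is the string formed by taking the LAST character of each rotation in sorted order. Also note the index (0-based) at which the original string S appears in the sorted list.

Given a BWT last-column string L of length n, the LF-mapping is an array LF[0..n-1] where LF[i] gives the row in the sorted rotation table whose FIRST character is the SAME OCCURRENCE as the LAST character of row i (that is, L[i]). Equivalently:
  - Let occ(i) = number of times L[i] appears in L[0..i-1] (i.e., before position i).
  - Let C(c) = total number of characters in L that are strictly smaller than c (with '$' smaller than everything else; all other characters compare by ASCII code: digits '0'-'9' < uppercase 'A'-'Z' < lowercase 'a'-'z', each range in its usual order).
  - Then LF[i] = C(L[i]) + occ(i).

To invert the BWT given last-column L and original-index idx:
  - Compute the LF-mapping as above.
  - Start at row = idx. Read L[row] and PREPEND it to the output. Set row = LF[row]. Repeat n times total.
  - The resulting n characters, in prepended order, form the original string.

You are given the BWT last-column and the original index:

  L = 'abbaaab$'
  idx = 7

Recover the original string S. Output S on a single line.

Answer: bbaaaba$

Derivation:
LF mapping: 1 5 6 2 3 4 7 0
Walk LF starting at row 7, prepending L[row]:
  step 1: row=7, L[7]='$', prepend. Next row=LF[7]=0
  step 2: row=0, L[0]='a', prepend. Next row=LF[0]=1
  step 3: row=1, L[1]='b', prepend. Next row=LF[1]=5
  step 4: row=5, L[5]='a', prepend. Next row=LF[5]=4
  step 5: row=4, L[4]='a', prepend. Next row=LF[4]=3
  step 6: row=3, L[3]='a', prepend. Next row=LF[3]=2
  step 7: row=2, L[2]='b', prepend. Next row=LF[2]=6
  step 8: row=6, L[6]='b', prepend. Next row=LF[6]=7
Reversed output: bbaaaba$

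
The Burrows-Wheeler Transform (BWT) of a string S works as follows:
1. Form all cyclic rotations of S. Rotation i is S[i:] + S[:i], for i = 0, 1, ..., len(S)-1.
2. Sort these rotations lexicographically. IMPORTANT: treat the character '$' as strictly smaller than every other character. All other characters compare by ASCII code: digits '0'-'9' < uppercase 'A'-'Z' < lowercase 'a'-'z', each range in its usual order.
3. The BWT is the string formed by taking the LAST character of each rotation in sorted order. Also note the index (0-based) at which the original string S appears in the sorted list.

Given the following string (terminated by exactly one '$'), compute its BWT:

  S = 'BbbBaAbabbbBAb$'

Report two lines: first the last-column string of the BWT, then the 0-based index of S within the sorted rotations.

All 15 rotations (rotation i = S[i:]+S[:i]):
  rot[0] = BbbBaAbabbbBAb$
  rot[1] = bbBaAbabbbBAb$B
  rot[2] = bBaAbabbbBAb$Bb
  rot[3] = BaAbabbbBAb$Bbb
  rot[4] = aAbabbbBAb$BbbB
  rot[5] = AbabbbBAb$BbbBa
  rot[6] = babbbBAb$BbbBaA
  rot[7] = abbbBAb$BbbBaAb
  rot[8] = bbbBAb$BbbBaAba
  rot[9] = bbBAb$BbbBaAbab
  rot[10] = bBAb$BbbBaAbabb
  rot[11] = BAb$BbbBaAbabbb
  rot[12] = Ab$BbbBaAbabbbB
  rot[13] = b$BbbBaAbabbbBA
  rot[14] = $BbbBaAbabbbBAb
Sorted (with $ < everything):
  sorted[0] = $BbbBaAbabbbBAb  (last char: 'b')
  sorted[1] = Ab$BbbBaAbabbbB  (last char: 'B')
  sorted[2] = AbabbbBAb$BbbBa  (last char: 'a')
  sorted[3] = BAb$BbbBaAbabbb  (last char: 'b')
  sorted[4] = BaAbabbbBAb$Bbb  (last char: 'b')
  sorted[5] = BbbBaAbabbbBAb$  (last char: '$')
  sorted[6] = aAbabbbBAb$BbbB  (last char: 'B')
  sorted[7] = abbbBAb$BbbBaAb  (last char: 'b')
  sorted[8] = b$BbbBaAbabbbBA  (last char: 'A')
  sorted[9] = bBAb$BbbBaAbabb  (last char: 'b')
  sorted[10] = bBaAbabbbBAb$Bb  (last char: 'b')
  sorted[11] = babbbBAb$BbbBaA  (last char: 'A')
  sorted[12] = bbBAb$BbbBaAbab  (last char: 'b')
  sorted[13] = bbBaAbabbbBAb$B  (last char: 'B')
  sorted[14] = bbbBAb$BbbBaAba  (last char: 'a')
Last column: bBabb$BbAbbAbBa
Original string S is at sorted index 5

Answer: bBabb$BbAbbAbBa
5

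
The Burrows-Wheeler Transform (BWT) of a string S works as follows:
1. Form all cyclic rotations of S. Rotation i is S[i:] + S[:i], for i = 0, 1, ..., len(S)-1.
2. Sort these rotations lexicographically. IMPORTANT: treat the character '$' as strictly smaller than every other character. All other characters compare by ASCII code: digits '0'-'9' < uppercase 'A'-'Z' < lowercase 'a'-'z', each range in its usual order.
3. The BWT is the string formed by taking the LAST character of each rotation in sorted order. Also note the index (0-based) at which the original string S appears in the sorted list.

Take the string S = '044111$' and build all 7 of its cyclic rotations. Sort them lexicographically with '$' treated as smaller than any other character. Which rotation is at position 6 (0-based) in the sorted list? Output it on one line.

Answer: 44111$0

Derivation:
All 7 rotations (rotation i = S[i:]+S[:i]):
  rot[0] = 044111$
  rot[1] = 44111$0
  rot[2] = 4111$04
  rot[3] = 111$044
  rot[4] = 11$0441
  rot[5] = 1$04411
  rot[6] = $044111
Sorted (with $ < everything):
  sorted[0] = $044111
  sorted[1] = 044111$
  sorted[2] = 1$04411
  sorted[3] = 11$0441
  sorted[4] = 111$044
  sorted[5] = 4111$04
  sorted[6] = 44111$0
sorted[6] = 44111$0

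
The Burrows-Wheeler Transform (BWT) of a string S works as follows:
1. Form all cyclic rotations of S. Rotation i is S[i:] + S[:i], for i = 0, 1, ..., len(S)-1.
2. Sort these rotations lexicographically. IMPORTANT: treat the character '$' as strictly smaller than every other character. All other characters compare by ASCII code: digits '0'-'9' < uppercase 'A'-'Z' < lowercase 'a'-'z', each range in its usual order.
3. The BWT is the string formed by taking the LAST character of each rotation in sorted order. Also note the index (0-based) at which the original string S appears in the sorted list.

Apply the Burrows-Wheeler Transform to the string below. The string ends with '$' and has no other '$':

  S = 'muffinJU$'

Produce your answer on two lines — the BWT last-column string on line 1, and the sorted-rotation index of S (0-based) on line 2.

All 9 rotations (rotation i = S[i:]+S[:i]):
  rot[0] = muffinJU$
  rot[1] = uffinJU$m
  rot[2] = ffinJU$mu
  rot[3] = finJU$muf
  rot[4] = inJU$muff
  rot[5] = nJU$muffi
  rot[6] = JU$muffin
  rot[7] = U$muffinJ
  rot[8] = $muffinJU
Sorted (with $ < everything):
  sorted[0] = $muffinJU  (last char: 'U')
  sorted[1] = JU$muffin  (last char: 'n')
  sorted[2] = U$muffinJ  (last char: 'J')
  sorted[3] = ffinJU$mu  (last char: 'u')
  sorted[4] = finJU$muf  (last char: 'f')
  sorted[5] = inJU$muff  (last char: 'f')
  sorted[6] = muffinJU$  (last char: '$')
  sorted[7] = nJU$muffi  (last char: 'i')
  sorted[8] = uffinJU$m  (last char: 'm')
Last column: UnJuff$im
Original string S is at sorted index 6

Answer: UnJuff$im
6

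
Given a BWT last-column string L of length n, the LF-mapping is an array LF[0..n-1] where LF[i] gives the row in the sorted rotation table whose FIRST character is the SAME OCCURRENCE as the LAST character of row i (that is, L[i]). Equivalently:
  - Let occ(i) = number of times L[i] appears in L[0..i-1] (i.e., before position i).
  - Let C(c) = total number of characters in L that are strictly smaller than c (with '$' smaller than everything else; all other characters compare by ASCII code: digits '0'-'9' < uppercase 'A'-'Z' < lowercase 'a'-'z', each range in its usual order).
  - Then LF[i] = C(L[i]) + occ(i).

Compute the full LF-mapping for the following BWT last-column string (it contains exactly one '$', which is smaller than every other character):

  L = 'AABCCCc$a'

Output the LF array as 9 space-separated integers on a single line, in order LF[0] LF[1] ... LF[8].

Char counts: '$':1, 'A':2, 'B':1, 'C':3, 'a':1, 'c':1
C (first-col start): C('$')=0, C('A')=1, C('B')=3, C('C')=4, C('a')=7, C('c')=8
L[0]='A': occ=0, LF[0]=C('A')+0=1+0=1
L[1]='A': occ=1, LF[1]=C('A')+1=1+1=2
L[2]='B': occ=0, LF[2]=C('B')+0=3+0=3
L[3]='C': occ=0, LF[3]=C('C')+0=4+0=4
L[4]='C': occ=1, LF[4]=C('C')+1=4+1=5
L[5]='C': occ=2, LF[5]=C('C')+2=4+2=6
L[6]='c': occ=0, LF[6]=C('c')+0=8+0=8
L[7]='$': occ=0, LF[7]=C('$')+0=0+0=0
L[8]='a': occ=0, LF[8]=C('a')+0=7+0=7

Answer: 1 2 3 4 5 6 8 0 7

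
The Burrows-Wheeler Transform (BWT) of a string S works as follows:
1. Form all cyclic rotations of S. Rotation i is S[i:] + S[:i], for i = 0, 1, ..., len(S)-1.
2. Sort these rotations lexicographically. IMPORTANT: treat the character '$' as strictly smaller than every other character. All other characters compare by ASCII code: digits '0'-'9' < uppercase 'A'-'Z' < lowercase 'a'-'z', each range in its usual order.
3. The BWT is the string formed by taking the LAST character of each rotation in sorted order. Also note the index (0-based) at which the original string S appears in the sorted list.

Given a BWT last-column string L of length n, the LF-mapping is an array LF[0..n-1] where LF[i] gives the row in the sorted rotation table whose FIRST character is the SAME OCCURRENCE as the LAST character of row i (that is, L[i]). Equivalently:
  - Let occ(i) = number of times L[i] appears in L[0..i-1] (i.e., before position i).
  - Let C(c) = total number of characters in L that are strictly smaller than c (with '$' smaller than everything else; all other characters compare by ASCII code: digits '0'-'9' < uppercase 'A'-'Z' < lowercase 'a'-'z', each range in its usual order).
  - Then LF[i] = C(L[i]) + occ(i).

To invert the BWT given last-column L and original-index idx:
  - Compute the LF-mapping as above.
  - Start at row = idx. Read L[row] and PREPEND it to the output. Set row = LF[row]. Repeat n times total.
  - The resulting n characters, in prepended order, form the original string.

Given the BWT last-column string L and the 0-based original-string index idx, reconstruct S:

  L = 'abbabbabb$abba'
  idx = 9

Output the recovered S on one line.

Answer: babbbbabbaaba$

Derivation:
LF mapping: 1 6 7 2 8 9 3 10 11 0 4 12 13 5
Walk LF starting at row 9, prepending L[row]:
  step 1: row=9, L[9]='$', prepend. Next row=LF[9]=0
  step 2: row=0, L[0]='a', prepend. Next row=LF[0]=1
  step 3: row=1, L[1]='b', prepend. Next row=LF[1]=6
  step 4: row=6, L[6]='a', prepend. Next row=LF[6]=3
  step 5: row=3, L[3]='a', prepend. Next row=LF[3]=2
  step 6: row=2, L[2]='b', prepend. Next row=LF[2]=7
  step 7: row=7, L[7]='b', prepend. Next row=LF[7]=10
  step 8: row=10, L[10]='a', prepend. Next row=LF[10]=4
  step 9: row=4, L[4]='b', prepend. Next row=LF[4]=8
  step 10: row=8, L[8]='b', prepend. Next row=LF[8]=11
  step 11: row=11, L[11]='b', prepend. Next row=LF[11]=12
  step 12: row=12, L[12]='b', prepend. Next row=LF[12]=13
  step 13: row=13, L[13]='a', prepend. Next row=LF[13]=5
  step 14: row=5, L[5]='b', prepend. Next row=LF[5]=9
Reversed output: babbbbabbaaba$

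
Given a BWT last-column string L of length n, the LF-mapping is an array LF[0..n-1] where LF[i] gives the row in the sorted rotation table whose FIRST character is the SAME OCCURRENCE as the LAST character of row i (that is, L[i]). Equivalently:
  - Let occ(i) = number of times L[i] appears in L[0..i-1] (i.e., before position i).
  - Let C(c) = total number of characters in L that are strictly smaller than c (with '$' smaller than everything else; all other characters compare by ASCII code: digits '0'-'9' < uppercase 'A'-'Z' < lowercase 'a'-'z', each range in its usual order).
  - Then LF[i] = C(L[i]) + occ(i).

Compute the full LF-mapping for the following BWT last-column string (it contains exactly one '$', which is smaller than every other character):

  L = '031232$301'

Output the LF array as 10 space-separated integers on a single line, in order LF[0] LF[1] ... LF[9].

Answer: 1 7 3 5 8 6 0 9 2 4

Derivation:
Char counts: '$':1, '0':2, '1':2, '2':2, '3':3
C (first-col start): C('$')=0, C('0')=1, C('1')=3, C('2')=5, C('3')=7
L[0]='0': occ=0, LF[0]=C('0')+0=1+0=1
L[1]='3': occ=0, LF[1]=C('3')+0=7+0=7
L[2]='1': occ=0, LF[2]=C('1')+0=3+0=3
L[3]='2': occ=0, LF[3]=C('2')+0=5+0=5
L[4]='3': occ=1, LF[4]=C('3')+1=7+1=8
L[5]='2': occ=1, LF[5]=C('2')+1=5+1=6
L[6]='$': occ=0, LF[6]=C('$')+0=0+0=0
L[7]='3': occ=2, LF[7]=C('3')+2=7+2=9
L[8]='0': occ=1, LF[8]=C('0')+1=1+1=2
L[9]='1': occ=1, LF[9]=C('1')+1=3+1=4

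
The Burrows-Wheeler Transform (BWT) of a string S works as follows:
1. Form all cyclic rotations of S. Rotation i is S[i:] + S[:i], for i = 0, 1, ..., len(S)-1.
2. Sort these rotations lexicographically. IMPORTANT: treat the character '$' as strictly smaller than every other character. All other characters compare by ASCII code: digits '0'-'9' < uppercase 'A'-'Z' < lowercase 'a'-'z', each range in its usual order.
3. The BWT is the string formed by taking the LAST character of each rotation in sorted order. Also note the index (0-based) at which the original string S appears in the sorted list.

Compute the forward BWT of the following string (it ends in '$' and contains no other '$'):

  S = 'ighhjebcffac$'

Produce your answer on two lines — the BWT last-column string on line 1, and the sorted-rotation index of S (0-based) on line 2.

All 13 rotations (rotation i = S[i:]+S[:i]):
  rot[0] = ighhjebcffac$
  rot[1] = ghhjebcffac$i
  rot[2] = hhjebcffac$ig
  rot[3] = hjebcffac$igh
  rot[4] = jebcffac$ighh
  rot[5] = ebcffac$ighhj
  rot[6] = bcffac$ighhje
  rot[7] = cffac$ighhjeb
  rot[8] = ffac$ighhjebc
  rot[9] = fac$ighhjebcf
  rot[10] = ac$ighhjebcff
  rot[11] = c$ighhjebcffa
  rot[12] = $ighhjebcffac
Sorted (with $ < everything):
  sorted[0] = $ighhjebcffac  (last char: 'c')
  sorted[1] = ac$ighhjebcff  (last char: 'f')
  sorted[2] = bcffac$ighhje  (last char: 'e')
  sorted[3] = c$ighhjebcffa  (last char: 'a')
  sorted[4] = cffac$ighhjeb  (last char: 'b')
  sorted[5] = ebcffac$ighhj  (last char: 'j')
  sorted[6] = fac$ighhjebcf  (last char: 'f')
  sorted[7] = ffac$ighhjebc  (last char: 'c')
  sorted[8] = ghhjebcffac$i  (last char: 'i')
  sorted[9] = hhjebcffac$ig  (last char: 'g')
  sorted[10] = hjebcffac$igh  (last char: 'h')
  sorted[11] = ighhjebcffac$  (last char: '$')
  sorted[12] = jebcffac$ighh  (last char: 'h')
Last column: cfeabjfcigh$h
Original string S is at sorted index 11

Answer: cfeabjfcigh$h
11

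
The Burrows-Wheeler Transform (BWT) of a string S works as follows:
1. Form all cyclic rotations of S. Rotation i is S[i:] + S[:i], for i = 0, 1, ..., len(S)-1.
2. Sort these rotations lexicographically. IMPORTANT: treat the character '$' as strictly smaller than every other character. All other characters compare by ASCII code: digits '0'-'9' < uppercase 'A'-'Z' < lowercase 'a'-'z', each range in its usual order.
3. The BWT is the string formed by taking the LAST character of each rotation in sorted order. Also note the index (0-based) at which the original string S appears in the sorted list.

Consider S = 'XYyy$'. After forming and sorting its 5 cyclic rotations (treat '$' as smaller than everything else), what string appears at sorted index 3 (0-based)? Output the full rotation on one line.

All 5 rotations (rotation i = S[i:]+S[:i]):
  rot[0] = XYyy$
  rot[1] = Yyy$X
  rot[2] = yy$XY
  rot[3] = y$XYy
  rot[4] = $XYyy
Sorted (with $ < everything):
  sorted[0] = $XYyy
  sorted[1] = XYyy$
  sorted[2] = Yyy$X
  sorted[3] = y$XYy
  sorted[4] = yy$XY
sorted[3] = y$XYy

Answer: y$XYy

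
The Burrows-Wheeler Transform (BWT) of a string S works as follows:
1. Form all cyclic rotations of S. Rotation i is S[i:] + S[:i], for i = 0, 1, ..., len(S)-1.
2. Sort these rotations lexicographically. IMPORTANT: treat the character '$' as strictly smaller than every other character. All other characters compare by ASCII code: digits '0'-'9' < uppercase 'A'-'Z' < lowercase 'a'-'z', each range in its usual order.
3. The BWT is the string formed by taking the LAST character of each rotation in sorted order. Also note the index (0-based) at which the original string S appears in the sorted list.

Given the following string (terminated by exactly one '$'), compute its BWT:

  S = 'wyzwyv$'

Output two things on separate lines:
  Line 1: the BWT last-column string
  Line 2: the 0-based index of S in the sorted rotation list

All 7 rotations (rotation i = S[i:]+S[:i]):
  rot[0] = wyzwyv$
  rot[1] = yzwyv$w
  rot[2] = zwyv$wy
  rot[3] = wyv$wyz
  rot[4] = yv$wyzw
  rot[5] = v$wyzwy
  rot[6] = $wyzwyv
Sorted (with $ < everything):
  sorted[0] = $wyzwyv  (last char: 'v')
  sorted[1] = v$wyzwy  (last char: 'y')
  sorted[2] = wyv$wyz  (last char: 'z')
  sorted[3] = wyzwyv$  (last char: '$')
  sorted[4] = yv$wyzw  (last char: 'w')
  sorted[5] = yzwyv$w  (last char: 'w')
  sorted[6] = zwyv$wy  (last char: 'y')
Last column: vyz$wwy
Original string S is at sorted index 3

Answer: vyz$wwy
3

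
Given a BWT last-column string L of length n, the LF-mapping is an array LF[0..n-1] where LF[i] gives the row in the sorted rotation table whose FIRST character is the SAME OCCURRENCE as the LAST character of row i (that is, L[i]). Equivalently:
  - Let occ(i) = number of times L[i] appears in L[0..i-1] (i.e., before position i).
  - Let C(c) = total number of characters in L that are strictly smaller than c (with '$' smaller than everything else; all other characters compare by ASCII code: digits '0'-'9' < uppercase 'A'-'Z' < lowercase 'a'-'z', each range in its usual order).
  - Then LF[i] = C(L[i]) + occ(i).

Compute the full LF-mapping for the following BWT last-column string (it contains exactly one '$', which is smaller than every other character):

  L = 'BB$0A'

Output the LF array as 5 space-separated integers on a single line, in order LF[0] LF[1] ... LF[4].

Char counts: '$':1, '0':1, 'A':1, 'B':2
C (first-col start): C('$')=0, C('0')=1, C('A')=2, C('B')=3
L[0]='B': occ=0, LF[0]=C('B')+0=3+0=3
L[1]='B': occ=1, LF[1]=C('B')+1=3+1=4
L[2]='$': occ=0, LF[2]=C('$')+0=0+0=0
L[3]='0': occ=0, LF[3]=C('0')+0=1+0=1
L[4]='A': occ=0, LF[4]=C('A')+0=2+0=2

Answer: 3 4 0 1 2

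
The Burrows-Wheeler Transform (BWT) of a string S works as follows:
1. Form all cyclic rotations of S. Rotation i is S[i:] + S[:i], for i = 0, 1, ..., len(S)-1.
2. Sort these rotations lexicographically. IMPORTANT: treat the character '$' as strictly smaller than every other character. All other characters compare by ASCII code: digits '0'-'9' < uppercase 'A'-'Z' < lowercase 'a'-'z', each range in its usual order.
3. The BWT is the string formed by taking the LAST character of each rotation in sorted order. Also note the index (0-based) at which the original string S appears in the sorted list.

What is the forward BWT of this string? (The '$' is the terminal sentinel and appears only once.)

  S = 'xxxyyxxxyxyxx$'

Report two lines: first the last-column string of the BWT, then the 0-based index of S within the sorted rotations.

Answer: xxyy$xxyxxxyxx
4

Derivation:
All 14 rotations (rotation i = S[i:]+S[:i]):
  rot[0] = xxxyyxxxyxyxx$
  rot[1] = xxyyxxxyxyxx$x
  rot[2] = xyyxxxyxyxx$xx
  rot[3] = yyxxxyxyxx$xxx
  rot[4] = yxxxyxyxx$xxxy
  rot[5] = xxxyxyxx$xxxyy
  rot[6] = xxyxyxx$xxxyyx
  rot[7] = xyxyxx$xxxyyxx
  rot[8] = yxyxx$xxxyyxxx
  rot[9] = xyxx$xxxyyxxxy
  rot[10] = yxx$xxxyyxxxyx
  rot[11] = xx$xxxyyxxxyxy
  rot[12] = x$xxxyyxxxyxyx
  rot[13] = $xxxyyxxxyxyxx
Sorted (with $ < everything):
  sorted[0] = $xxxyyxxxyxyxx  (last char: 'x')
  sorted[1] = x$xxxyyxxxyxyx  (last char: 'x')
  sorted[2] = xx$xxxyyxxxyxy  (last char: 'y')
  sorted[3] = xxxyxyxx$xxxyy  (last char: 'y')
  sorted[4] = xxxyyxxxyxyxx$  (last char: '$')
  sorted[5] = xxyxyxx$xxxyyx  (last char: 'x')
  sorted[6] = xxyyxxxyxyxx$x  (last char: 'x')
  sorted[7] = xyxx$xxxyyxxxy  (last char: 'y')
  sorted[8] = xyxyxx$xxxyyxx  (last char: 'x')
  sorted[9] = xyyxxxyxyxx$xx  (last char: 'x')
  sorted[10] = yxx$xxxyyxxxyx  (last char: 'x')
  sorted[11] = yxxxyxyxx$xxxy  (last char: 'y')
  sorted[12] = yxyxx$xxxyyxxx  (last char: 'x')
  sorted[13] = yyxxxyxyxx$xxx  (last char: 'x')
Last column: xxyy$xxyxxxyxx
Original string S is at sorted index 4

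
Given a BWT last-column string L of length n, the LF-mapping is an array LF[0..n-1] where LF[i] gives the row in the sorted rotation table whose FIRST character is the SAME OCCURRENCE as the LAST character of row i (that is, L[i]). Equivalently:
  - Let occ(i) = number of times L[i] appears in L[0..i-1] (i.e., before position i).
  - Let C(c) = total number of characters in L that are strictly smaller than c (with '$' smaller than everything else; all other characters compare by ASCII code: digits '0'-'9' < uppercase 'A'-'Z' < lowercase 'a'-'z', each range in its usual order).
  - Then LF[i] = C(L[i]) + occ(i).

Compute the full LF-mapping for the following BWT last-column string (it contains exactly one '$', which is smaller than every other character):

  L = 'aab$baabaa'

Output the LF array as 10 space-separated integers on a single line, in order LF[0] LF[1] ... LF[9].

Char counts: '$':1, 'a':6, 'b':3
C (first-col start): C('$')=0, C('a')=1, C('b')=7
L[0]='a': occ=0, LF[0]=C('a')+0=1+0=1
L[1]='a': occ=1, LF[1]=C('a')+1=1+1=2
L[2]='b': occ=0, LF[2]=C('b')+0=7+0=7
L[3]='$': occ=0, LF[3]=C('$')+0=0+0=0
L[4]='b': occ=1, LF[4]=C('b')+1=7+1=8
L[5]='a': occ=2, LF[5]=C('a')+2=1+2=3
L[6]='a': occ=3, LF[6]=C('a')+3=1+3=4
L[7]='b': occ=2, LF[7]=C('b')+2=7+2=9
L[8]='a': occ=4, LF[8]=C('a')+4=1+4=5
L[9]='a': occ=5, LF[9]=C('a')+5=1+5=6

Answer: 1 2 7 0 8 3 4 9 5 6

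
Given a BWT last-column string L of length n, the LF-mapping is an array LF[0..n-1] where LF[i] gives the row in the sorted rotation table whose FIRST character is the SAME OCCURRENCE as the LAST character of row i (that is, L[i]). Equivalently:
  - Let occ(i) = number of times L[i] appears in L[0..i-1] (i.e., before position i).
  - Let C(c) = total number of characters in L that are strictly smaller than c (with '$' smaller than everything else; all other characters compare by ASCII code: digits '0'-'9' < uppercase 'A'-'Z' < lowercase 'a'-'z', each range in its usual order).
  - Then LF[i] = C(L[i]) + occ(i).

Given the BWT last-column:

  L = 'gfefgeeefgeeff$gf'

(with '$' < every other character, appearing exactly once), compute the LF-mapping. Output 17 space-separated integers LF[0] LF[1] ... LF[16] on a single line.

Answer: 13 7 1 8 14 2 3 4 9 15 5 6 10 11 0 16 12

Derivation:
Char counts: '$':1, 'e':6, 'f':6, 'g':4
C (first-col start): C('$')=0, C('e')=1, C('f')=7, C('g')=13
L[0]='g': occ=0, LF[0]=C('g')+0=13+0=13
L[1]='f': occ=0, LF[1]=C('f')+0=7+0=7
L[2]='e': occ=0, LF[2]=C('e')+0=1+0=1
L[3]='f': occ=1, LF[3]=C('f')+1=7+1=8
L[4]='g': occ=1, LF[4]=C('g')+1=13+1=14
L[5]='e': occ=1, LF[5]=C('e')+1=1+1=2
L[6]='e': occ=2, LF[6]=C('e')+2=1+2=3
L[7]='e': occ=3, LF[7]=C('e')+3=1+3=4
L[8]='f': occ=2, LF[8]=C('f')+2=7+2=9
L[9]='g': occ=2, LF[9]=C('g')+2=13+2=15
L[10]='e': occ=4, LF[10]=C('e')+4=1+4=5
L[11]='e': occ=5, LF[11]=C('e')+5=1+5=6
L[12]='f': occ=3, LF[12]=C('f')+3=7+3=10
L[13]='f': occ=4, LF[13]=C('f')+4=7+4=11
L[14]='$': occ=0, LF[14]=C('$')+0=0+0=0
L[15]='g': occ=3, LF[15]=C('g')+3=13+3=16
L[16]='f': occ=5, LF[16]=C('f')+5=7+5=12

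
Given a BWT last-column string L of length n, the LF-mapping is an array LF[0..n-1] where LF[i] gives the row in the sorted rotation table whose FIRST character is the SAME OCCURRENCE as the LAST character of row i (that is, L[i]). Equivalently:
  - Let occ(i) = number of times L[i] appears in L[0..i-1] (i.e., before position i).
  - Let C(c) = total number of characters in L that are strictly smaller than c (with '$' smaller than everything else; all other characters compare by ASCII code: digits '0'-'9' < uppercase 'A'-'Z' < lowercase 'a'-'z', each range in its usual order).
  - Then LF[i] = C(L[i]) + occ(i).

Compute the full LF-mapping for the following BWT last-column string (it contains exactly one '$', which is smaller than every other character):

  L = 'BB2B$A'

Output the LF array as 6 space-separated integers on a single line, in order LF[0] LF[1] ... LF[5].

Char counts: '$':1, '2':1, 'A':1, 'B':3
C (first-col start): C('$')=0, C('2')=1, C('A')=2, C('B')=3
L[0]='B': occ=0, LF[0]=C('B')+0=3+0=3
L[1]='B': occ=1, LF[1]=C('B')+1=3+1=4
L[2]='2': occ=0, LF[2]=C('2')+0=1+0=1
L[3]='B': occ=2, LF[3]=C('B')+2=3+2=5
L[4]='$': occ=0, LF[4]=C('$')+0=0+0=0
L[5]='A': occ=0, LF[5]=C('A')+0=2+0=2

Answer: 3 4 1 5 0 2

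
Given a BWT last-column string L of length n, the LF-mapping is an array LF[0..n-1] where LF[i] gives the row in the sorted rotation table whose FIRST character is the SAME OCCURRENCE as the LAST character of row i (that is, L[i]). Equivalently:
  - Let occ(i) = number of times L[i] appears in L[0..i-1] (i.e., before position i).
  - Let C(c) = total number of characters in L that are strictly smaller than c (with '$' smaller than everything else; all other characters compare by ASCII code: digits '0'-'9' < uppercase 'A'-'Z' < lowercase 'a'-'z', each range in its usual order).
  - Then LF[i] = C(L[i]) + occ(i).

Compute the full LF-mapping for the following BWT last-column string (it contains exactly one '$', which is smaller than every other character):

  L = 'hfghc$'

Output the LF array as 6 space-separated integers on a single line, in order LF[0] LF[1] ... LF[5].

Answer: 4 2 3 5 1 0

Derivation:
Char counts: '$':1, 'c':1, 'f':1, 'g':1, 'h':2
C (first-col start): C('$')=0, C('c')=1, C('f')=2, C('g')=3, C('h')=4
L[0]='h': occ=0, LF[0]=C('h')+0=4+0=4
L[1]='f': occ=0, LF[1]=C('f')+0=2+0=2
L[2]='g': occ=0, LF[2]=C('g')+0=3+0=3
L[3]='h': occ=1, LF[3]=C('h')+1=4+1=5
L[4]='c': occ=0, LF[4]=C('c')+0=1+0=1
L[5]='$': occ=0, LF[5]=C('$')+0=0+0=0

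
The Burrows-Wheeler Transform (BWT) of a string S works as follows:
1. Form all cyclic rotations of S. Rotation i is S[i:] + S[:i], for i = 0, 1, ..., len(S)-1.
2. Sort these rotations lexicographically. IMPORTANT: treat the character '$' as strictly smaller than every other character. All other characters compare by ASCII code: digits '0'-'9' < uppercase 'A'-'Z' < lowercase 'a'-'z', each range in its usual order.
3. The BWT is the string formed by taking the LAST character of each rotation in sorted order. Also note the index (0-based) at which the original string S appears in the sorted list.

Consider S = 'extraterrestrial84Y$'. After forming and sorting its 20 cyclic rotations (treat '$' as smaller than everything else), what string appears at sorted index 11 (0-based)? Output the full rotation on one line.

Answer: raterrestrial84Y$ext

Derivation:
All 20 rotations (rotation i = S[i:]+S[:i]):
  rot[0] = extraterrestrial84Y$
  rot[1] = xtraterrestrial84Y$e
  rot[2] = traterrestrial84Y$ex
  rot[3] = raterrestrial84Y$ext
  rot[4] = aterrestrial84Y$extr
  rot[5] = terrestrial84Y$extra
  rot[6] = errestrial84Y$extrat
  rot[7] = rrestrial84Y$extrate
  rot[8] = restrial84Y$extrater
  rot[9] = estrial84Y$extraterr
  rot[10] = strial84Y$extraterre
  rot[11] = trial84Y$extraterres
  rot[12] = rial84Y$extraterrest
  rot[13] = ial84Y$extraterrestr
  rot[14] = al84Y$extraterrestri
  rot[15] = l84Y$extraterrestria
  rot[16] = 84Y$extraterrestrial
  rot[17] = 4Y$extraterrestrial8
  rot[18] = Y$extraterrestrial84
  rot[19] = $extraterrestrial84Y
Sorted (with $ < everything):
  sorted[0] = $extraterrestrial84Y
  sorted[1] = 4Y$extraterrestrial8
  sorted[2] = 84Y$extraterrestrial
  sorted[3] = Y$extraterrestrial84
  sorted[4] = al84Y$extraterrestri
  sorted[5] = aterrestrial84Y$extr
  sorted[6] = errestrial84Y$extrat
  sorted[7] = estrial84Y$extraterr
  sorted[8] = extraterrestrial84Y$
  sorted[9] = ial84Y$extraterrestr
  sorted[10] = l84Y$extraterrestria
  sorted[11] = raterrestrial84Y$ext
  sorted[12] = restrial84Y$extrater
  sorted[13] = rial84Y$extraterrest
  sorted[14] = rrestrial84Y$extrate
  sorted[15] = strial84Y$extraterre
  sorted[16] = terrestrial84Y$extra
  sorted[17] = traterrestrial84Y$ex
  sorted[18] = trial84Y$extraterres
  sorted[19] = xtraterrestrial84Y$e
sorted[11] = raterrestrial84Y$ext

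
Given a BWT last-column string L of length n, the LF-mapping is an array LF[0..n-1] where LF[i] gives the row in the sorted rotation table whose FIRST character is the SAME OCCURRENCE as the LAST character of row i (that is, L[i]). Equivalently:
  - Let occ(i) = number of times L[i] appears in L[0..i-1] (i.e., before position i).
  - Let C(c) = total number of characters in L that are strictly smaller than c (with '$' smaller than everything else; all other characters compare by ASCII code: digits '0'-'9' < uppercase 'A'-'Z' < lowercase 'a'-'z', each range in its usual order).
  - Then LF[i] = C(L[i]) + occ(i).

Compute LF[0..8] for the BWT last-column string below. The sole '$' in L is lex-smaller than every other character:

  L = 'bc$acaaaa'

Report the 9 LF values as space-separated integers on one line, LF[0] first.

Char counts: '$':1, 'a':5, 'b':1, 'c':2
C (first-col start): C('$')=0, C('a')=1, C('b')=6, C('c')=7
L[0]='b': occ=0, LF[0]=C('b')+0=6+0=6
L[1]='c': occ=0, LF[1]=C('c')+0=7+0=7
L[2]='$': occ=0, LF[2]=C('$')+0=0+0=0
L[3]='a': occ=0, LF[3]=C('a')+0=1+0=1
L[4]='c': occ=1, LF[4]=C('c')+1=7+1=8
L[5]='a': occ=1, LF[5]=C('a')+1=1+1=2
L[6]='a': occ=2, LF[6]=C('a')+2=1+2=3
L[7]='a': occ=3, LF[7]=C('a')+3=1+3=4
L[8]='a': occ=4, LF[8]=C('a')+4=1+4=5

Answer: 6 7 0 1 8 2 3 4 5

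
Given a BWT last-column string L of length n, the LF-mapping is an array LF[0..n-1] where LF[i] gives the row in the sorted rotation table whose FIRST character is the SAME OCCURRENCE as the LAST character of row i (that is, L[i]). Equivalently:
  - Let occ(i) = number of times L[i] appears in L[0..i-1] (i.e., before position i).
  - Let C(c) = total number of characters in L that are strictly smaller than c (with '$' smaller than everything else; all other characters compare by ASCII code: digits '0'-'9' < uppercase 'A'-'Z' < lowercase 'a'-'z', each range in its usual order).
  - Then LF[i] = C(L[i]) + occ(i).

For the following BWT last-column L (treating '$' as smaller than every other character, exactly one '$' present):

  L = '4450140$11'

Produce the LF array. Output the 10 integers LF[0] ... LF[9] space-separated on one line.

Answer: 6 7 9 1 3 8 2 0 4 5

Derivation:
Char counts: '$':1, '0':2, '1':3, '4':3, '5':1
C (first-col start): C('$')=0, C('0')=1, C('1')=3, C('4')=6, C('5')=9
L[0]='4': occ=0, LF[0]=C('4')+0=6+0=6
L[1]='4': occ=1, LF[1]=C('4')+1=6+1=7
L[2]='5': occ=0, LF[2]=C('5')+0=9+0=9
L[3]='0': occ=0, LF[3]=C('0')+0=1+0=1
L[4]='1': occ=0, LF[4]=C('1')+0=3+0=3
L[5]='4': occ=2, LF[5]=C('4')+2=6+2=8
L[6]='0': occ=1, LF[6]=C('0')+1=1+1=2
L[7]='$': occ=0, LF[7]=C('$')+0=0+0=0
L[8]='1': occ=1, LF[8]=C('1')+1=3+1=4
L[9]='1': occ=2, LF[9]=C('1')+2=3+2=5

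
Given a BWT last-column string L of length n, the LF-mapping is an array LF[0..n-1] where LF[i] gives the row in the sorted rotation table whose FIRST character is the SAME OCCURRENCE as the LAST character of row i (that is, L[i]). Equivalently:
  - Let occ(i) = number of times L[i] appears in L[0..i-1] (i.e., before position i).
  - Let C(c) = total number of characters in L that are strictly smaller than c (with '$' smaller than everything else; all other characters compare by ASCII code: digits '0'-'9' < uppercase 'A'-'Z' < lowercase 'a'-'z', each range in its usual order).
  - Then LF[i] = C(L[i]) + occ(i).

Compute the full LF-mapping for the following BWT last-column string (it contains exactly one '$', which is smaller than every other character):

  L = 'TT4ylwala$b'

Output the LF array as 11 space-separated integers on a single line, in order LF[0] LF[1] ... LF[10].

Answer: 2 3 1 10 7 9 4 8 5 0 6

Derivation:
Char counts: '$':1, '4':1, 'T':2, 'a':2, 'b':1, 'l':2, 'w':1, 'y':1
C (first-col start): C('$')=0, C('4')=1, C('T')=2, C('a')=4, C('b')=6, C('l')=7, C('w')=9, C('y')=10
L[0]='T': occ=0, LF[0]=C('T')+0=2+0=2
L[1]='T': occ=1, LF[1]=C('T')+1=2+1=3
L[2]='4': occ=0, LF[2]=C('4')+0=1+0=1
L[3]='y': occ=0, LF[3]=C('y')+0=10+0=10
L[4]='l': occ=0, LF[4]=C('l')+0=7+0=7
L[5]='w': occ=0, LF[5]=C('w')+0=9+0=9
L[6]='a': occ=0, LF[6]=C('a')+0=4+0=4
L[7]='l': occ=1, LF[7]=C('l')+1=7+1=8
L[8]='a': occ=1, LF[8]=C('a')+1=4+1=5
L[9]='$': occ=0, LF[9]=C('$')+0=0+0=0
L[10]='b': occ=0, LF[10]=C('b')+0=6+0=6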